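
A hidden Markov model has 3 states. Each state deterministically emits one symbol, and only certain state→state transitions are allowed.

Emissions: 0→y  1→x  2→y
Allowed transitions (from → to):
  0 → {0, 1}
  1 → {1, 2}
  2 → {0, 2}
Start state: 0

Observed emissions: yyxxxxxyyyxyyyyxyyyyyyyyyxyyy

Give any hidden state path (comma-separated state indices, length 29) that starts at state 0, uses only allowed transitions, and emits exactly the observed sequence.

0,0,1,1,1,1,1,2,2,0,1,2,2,0,0,1,2,2,2,2,2,2,2,2,0,1,2,0,0

  pos 0: y in {0,2}, choose 0; start
  pos 1: y in {0,2}, choose 0; 0->0 ok
  pos 2: x in {1}, choose 1; 0->1 ok
  pos 3: x in {1}, choose 1; 1->1 ok
  pos 4: x in {1}, choose 1; 1->1 ok
  pos 5: x in {1}, choose 1; 1->1 ok
  pos 6: x in {1}, choose 1; 1->1 ok
  pos 7: y in {0,2}, choose 2; 1->2 ok
  pos 8: y in {0,2}, choose 2; 2->2 ok
  pos 9: y in {0,2}, choose 0; 2->0 ok
  pos 10: x in {1}, choose 1; 0->1 ok
  pos 11: y in {0,2}, choose 2; 1->2 ok
  pos 12: y in {0,2}, choose 2; 2->2 ok
  pos 13: y in {0,2}, choose 0; 2->0 ok
  pos 14: y in {0,2}, choose 0; 0->0 ok
  pos 15: x in {1}, choose 1; 0->1 ok
  pos 16: y in {0,2}, choose 2; 1->2 ok
  pos 17: y in {0,2}, choose 2; 2->2 ok
  pos 18: y in {0,2}, choose 2; 2->2 ok
  pos 19: y in {0,2}, choose 2; 2->2 ok
  pos 20: y in {0,2}, choose 2; 2->2 ok
  pos 21: y in {0,2}, choose 2; 2->2 ok
  pos 22: y in {0,2}, choose 2; 2->2 ok
  pos 23: y in {0,2}, choose 2; 2->2 ok
  pos 24: y in {0,2}, choose 0; 2->0 ok
  pos 25: x in {1}, choose 1; 0->1 ok
  pos 26: y in {0,2}, choose 2; 1->2 ok
  pos 27: y in {0,2}, choose 0; 2->0 ok
  pos 28: y in {0,2}, choose 0; 0->0 ok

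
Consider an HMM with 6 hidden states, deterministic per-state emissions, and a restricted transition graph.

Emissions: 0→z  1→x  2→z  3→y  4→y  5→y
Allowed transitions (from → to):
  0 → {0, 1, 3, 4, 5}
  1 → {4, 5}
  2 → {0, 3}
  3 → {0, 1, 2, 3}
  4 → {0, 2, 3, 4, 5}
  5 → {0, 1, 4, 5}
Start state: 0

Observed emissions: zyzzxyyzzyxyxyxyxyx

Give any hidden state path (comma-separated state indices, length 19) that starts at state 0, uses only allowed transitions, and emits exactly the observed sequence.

  [0] z  {0,2}  => 0  start
  [1] y  {3,4,5}  => 3  0->3 ok
  [2] z  {0,2}  => 2  3->2 ok
  [3] z  {0,2}  => 0  2->0 ok
  [4] x  {1}  => 1  0->1 ok
  [5] y  {3,4,5}  => 5  1->5 ok
  [6] y  {3,4,5}  => 4  5->4 ok
  [7] z  {0,2}  => 2  4->2 ok
  [8] z  {0,2}  => 0  2->0 ok
  [9] y  {3,4,5}  => 3  0->3 ok
  [10] x  {1}  => 1  3->1 ok
  [11] y  {3,4,5}  => 5  1->5 ok
  [12] x  {1}  => 1  5->1 ok
  [13] y  {3,4,5}  => 5  1->5 ok
  [14] x  {1}  => 1  5->1 ok
  [15] y  {3,4,5}  => 5  1->5 ok
  [16] x  {1}  => 1  5->1 ok
  [17] y  {3,4,5}  => 5  1->5 ok
  [18] x  {1}  => 1  5->1 ok

0,3,2,0,1,5,4,2,0,3,1,5,1,5,1,5,1,5,1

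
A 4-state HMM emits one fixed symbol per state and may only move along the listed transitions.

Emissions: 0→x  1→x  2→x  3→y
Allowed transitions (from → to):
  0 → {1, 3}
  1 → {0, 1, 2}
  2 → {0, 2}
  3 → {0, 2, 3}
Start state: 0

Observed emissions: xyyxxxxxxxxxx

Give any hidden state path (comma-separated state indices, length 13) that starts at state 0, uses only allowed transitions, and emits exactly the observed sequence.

  t0 'x' -> {0,1,2}, take 0 (start)
  t1 'y' -> {3}, take 3 (0->3 ok)
  t2 'y' -> {3}, take 3 (3->3 ok)
  t3 'x' -> {0,1,2}, take 2 (3->2 ok)
  t4 'x' -> {0,1,2}, take 0 (2->0 ok)
  t5 'x' -> {0,1,2}, take 1 (0->1 ok)
  t6 'x' -> {0,1,2}, take 2 (1->2 ok)
  t7 'x' -> {0,1,2}, take 0 (2->0 ok)
  t8 'x' -> {0,1,2}, take 1 (0->1 ok)
  t9 'x' -> {0,1,2}, take 1 (1->1 ok)
  t10 'x' -> {0,1,2}, take 0 (1->0 ok)
  t11 'x' -> {0,1,2}, take 1 (0->1 ok)
  t12 'x' -> {0,1,2}, take 0 (1->0 ok)

0,3,3,2,0,1,2,0,1,1,0,1,0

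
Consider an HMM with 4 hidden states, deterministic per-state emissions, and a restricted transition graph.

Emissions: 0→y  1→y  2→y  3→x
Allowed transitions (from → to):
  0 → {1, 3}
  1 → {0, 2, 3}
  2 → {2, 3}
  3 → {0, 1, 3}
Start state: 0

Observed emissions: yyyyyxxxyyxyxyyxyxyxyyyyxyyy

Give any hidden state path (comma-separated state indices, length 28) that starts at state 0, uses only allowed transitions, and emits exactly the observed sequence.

0,1,2,2,2,3,3,3,0,1,3,0,3,1,0,3,1,3,1,3,1,0,1,0,3,1,2,2

  pos 0: y in {0,1,2}, choose 0; start
  pos 1: y in {0,1,2}, choose 1; 0->1 ok
  pos 2: y in {0,1,2}, choose 2; 1->2 ok
  pos 3: y in {0,1,2}, choose 2; 2->2 ok
  pos 4: y in {0,1,2}, choose 2; 2->2 ok
  pos 5: x in {3}, choose 3; 2->3 ok
  pos 6: x in {3}, choose 3; 3->3 ok
  pos 7: x in {3}, choose 3; 3->3 ok
  pos 8: y in {0,1,2}, choose 0; 3->0 ok
  pos 9: y in {0,1,2}, choose 1; 0->1 ok
  pos 10: x in {3}, choose 3; 1->3 ok
  pos 11: y in {0,1,2}, choose 0; 3->0 ok
  pos 12: x in {3}, choose 3; 0->3 ok
  pos 13: y in {0,1,2}, choose 1; 3->1 ok
  pos 14: y in {0,1,2}, choose 0; 1->0 ok
  pos 15: x in {3}, choose 3; 0->3 ok
  pos 16: y in {0,1,2}, choose 1; 3->1 ok
  pos 17: x in {3}, choose 3; 1->3 ok
  pos 18: y in {0,1,2}, choose 1; 3->1 ok
  pos 19: x in {3}, choose 3; 1->3 ok
  pos 20: y in {0,1,2}, choose 1; 3->1 ok
  pos 21: y in {0,1,2}, choose 0; 1->0 ok
  pos 22: y in {0,1,2}, choose 1; 0->1 ok
  pos 23: y in {0,1,2}, choose 0; 1->0 ok
  pos 24: x in {3}, choose 3; 0->3 ok
  pos 25: y in {0,1,2}, choose 1; 3->1 ok
  pos 26: y in {0,1,2}, choose 2; 1->2 ok
  pos 27: y in {0,1,2}, choose 2; 2->2 ok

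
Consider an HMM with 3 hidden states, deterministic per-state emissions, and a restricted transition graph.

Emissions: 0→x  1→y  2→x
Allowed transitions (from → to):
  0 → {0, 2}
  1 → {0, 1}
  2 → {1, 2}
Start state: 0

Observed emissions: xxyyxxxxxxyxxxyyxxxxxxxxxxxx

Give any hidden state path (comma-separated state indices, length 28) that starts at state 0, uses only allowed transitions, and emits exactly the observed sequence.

0,2,1,1,0,0,0,0,0,2,1,0,2,2,1,1,0,0,0,0,0,0,2,2,2,2,2,2

  t0 'x' -> {0,2}, take 0 (start)
  t1 'x' -> {0,2}, take 2 (0->2 ok)
  t2 'y' -> {1}, take 1 (2->1 ok)
  t3 'y' -> {1}, take 1 (1->1 ok)
  t4 'x' -> {0,2}, take 0 (1->0 ok)
  t5 'x' -> {0,2}, take 0 (0->0 ok)
  t6 'x' -> {0,2}, take 0 (0->0 ok)
  t7 'x' -> {0,2}, take 0 (0->0 ok)
  t8 'x' -> {0,2}, take 0 (0->0 ok)
  t9 'x' -> {0,2}, take 2 (0->2 ok)
  t10 'y' -> {1}, take 1 (2->1 ok)
  t11 'x' -> {0,2}, take 0 (1->0 ok)
  t12 'x' -> {0,2}, take 2 (0->2 ok)
  t13 'x' -> {0,2}, take 2 (2->2 ok)
  t14 'y' -> {1}, take 1 (2->1 ok)
  t15 'y' -> {1}, take 1 (1->1 ok)
  t16 'x' -> {0,2}, take 0 (1->0 ok)
  t17 'x' -> {0,2}, take 0 (0->0 ok)
  t18 'x' -> {0,2}, take 0 (0->0 ok)
  t19 'x' -> {0,2}, take 0 (0->0 ok)
  t20 'x' -> {0,2}, take 0 (0->0 ok)
  t21 'x' -> {0,2}, take 0 (0->0 ok)
  t22 'x' -> {0,2}, take 2 (0->2 ok)
  t23 'x' -> {0,2}, take 2 (2->2 ok)
  t24 'x' -> {0,2}, take 2 (2->2 ok)
  t25 'x' -> {0,2}, take 2 (2->2 ok)
  t26 'x' -> {0,2}, take 2 (2->2 ok)
  t27 'x' -> {0,2}, take 2 (2->2 ok)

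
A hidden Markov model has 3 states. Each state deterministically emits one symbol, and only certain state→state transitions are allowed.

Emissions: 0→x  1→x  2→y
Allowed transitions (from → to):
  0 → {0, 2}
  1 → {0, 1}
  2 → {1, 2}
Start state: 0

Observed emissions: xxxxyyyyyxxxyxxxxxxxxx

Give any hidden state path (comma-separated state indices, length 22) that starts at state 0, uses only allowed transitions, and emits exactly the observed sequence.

0,0,0,0,2,2,2,2,2,1,0,0,2,1,1,1,1,1,1,1,0,0

  t0 'x' -> {0,1}, take 0 (start)
  t1 'x' -> {0,1}, take 0 (0->0 ok)
  t2 'x' -> {0,1}, take 0 (0->0 ok)
  t3 'x' -> {0,1}, take 0 (0->0 ok)
  t4 'y' -> {2}, take 2 (0->2 ok)
  t5 'y' -> {2}, take 2 (2->2 ok)
  t6 'y' -> {2}, take 2 (2->2 ok)
  t7 'y' -> {2}, take 2 (2->2 ok)
  t8 'y' -> {2}, take 2 (2->2 ok)
  t9 'x' -> {0,1}, take 1 (2->1 ok)
  t10 'x' -> {0,1}, take 0 (1->0 ok)
  t11 'x' -> {0,1}, take 0 (0->0 ok)
  t12 'y' -> {2}, take 2 (0->2 ok)
  t13 'x' -> {0,1}, take 1 (2->1 ok)
  t14 'x' -> {0,1}, take 1 (1->1 ok)
  t15 'x' -> {0,1}, take 1 (1->1 ok)
  t16 'x' -> {0,1}, take 1 (1->1 ok)
  t17 'x' -> {0,1}, take 1 (1->1 ok)
  t18 'x' -> {0,1}, take 1 (1->1 ok)
  t19 'x' -> {0,1}, take 1 (1->1 ok)
  t20 'x' -> {0,1}, take 0 (1->0 ok)
  t21 'x' -> {0,1}, take 0 (0->0 ok)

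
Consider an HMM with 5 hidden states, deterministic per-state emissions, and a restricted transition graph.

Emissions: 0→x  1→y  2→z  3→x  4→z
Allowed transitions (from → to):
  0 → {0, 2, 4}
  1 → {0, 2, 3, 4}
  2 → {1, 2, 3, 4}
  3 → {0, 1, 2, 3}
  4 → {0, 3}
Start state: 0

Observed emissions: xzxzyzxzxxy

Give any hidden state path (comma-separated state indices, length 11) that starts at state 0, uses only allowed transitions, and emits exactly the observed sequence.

  pos 0: x in {0,3}, choose 0; start
  pos 1: z in {2,4}, choose 4; 0->4 ok
  pos 2: x in {0,3}, choose 0; 4->0 ok
  pos 3: z in {2,4}, choose 2; 0->2 ok
  pos 4: y in {1}, choose 1; 2->1 ok
  pos 5: z in {2,4}, choose 4; 1->4 ok
  pos 6: x in {0,3}, choose 0; 4->0 ok
  pos 7: z in {2,4}, choose 4; 0->4 ok
  pos 8: x in {0,3}, choose 3; 4->3 ok
  pos 9: x in {0,3}, choose 3; 3->3 ok
  pos 10: y in {1}, choose 1; 3->1 ok

0,4,0,2,1,4,0,4,3,3,1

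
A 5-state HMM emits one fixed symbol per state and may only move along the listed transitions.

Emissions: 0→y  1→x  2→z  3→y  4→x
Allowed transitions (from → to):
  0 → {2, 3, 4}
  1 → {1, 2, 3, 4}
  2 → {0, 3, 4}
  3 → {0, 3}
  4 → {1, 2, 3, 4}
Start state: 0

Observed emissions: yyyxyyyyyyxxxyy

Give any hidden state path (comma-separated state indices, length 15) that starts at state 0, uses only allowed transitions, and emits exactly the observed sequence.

0,3,0,4,3,0,3,0,3,0,4,1,4,3,3

  0: obs=y cand={0,3} pick 0 [start]
  1: obs=y cand={0,3} pick 3 [0->3 ok]
  2: obs=y cand={0,3} pick 0 [3->0 ok]
  3: obs=x cand={1,4} pick 4 [0->4 ok]
  4: obs=y cand={0,3} pick 3 [4->3 ok]
  5: obs=y cand={0,3} pick 0 [3->0 ok]
  6: obs=y cand={0,3} pick 3 [0->3 ok]
  7: obs=y cand={0,3} pick 0 [3->0 ok]
  8: obs=y cand={0,3} pick 3 [0->3 ok]
  9: obs=y cand={0,3} pick 0 [3->0 ok]
  10: obs=x cand={1,4} pick 4 [0->4 ok]
  11: obs=x cand={1,4} pick 1 [4->1 ok]
  12: obs=x cand={1,4} pick 4 [1->4 ok]
  13: obs=y cand={0,3} pick 3 [4->3 ok]
  14: obs=y cand={0,3} pick 3 [3->3 ok]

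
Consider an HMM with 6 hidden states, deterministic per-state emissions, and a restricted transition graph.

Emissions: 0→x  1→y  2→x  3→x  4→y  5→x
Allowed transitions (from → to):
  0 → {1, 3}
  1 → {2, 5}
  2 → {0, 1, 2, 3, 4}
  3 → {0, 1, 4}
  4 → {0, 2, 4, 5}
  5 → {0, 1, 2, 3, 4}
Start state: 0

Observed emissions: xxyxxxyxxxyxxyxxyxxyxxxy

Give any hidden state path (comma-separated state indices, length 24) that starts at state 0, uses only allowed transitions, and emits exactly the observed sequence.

  t0 'x' -> {0,2,3,5}, take 0 (start)
  t1 'x' -> {0,2,3,5}, take 3 (0->3 ok)
  t2 'y' -> {1,4}, take 1 (3->1 ok)
  t3 'x' -> {0,2,3,5}, take 2 (1->2 ok)
  t4 'x' -> {0,2,3,5}, take 2 (2->2 ok)
  t5 'x' -> {0,2,3,5}, take 0 (2->0 ok)
  t6 'y' -> {1,4}, take 1 (0->1 ok)
  t7 'x' -> {0,2,3,5}, take 5 (1->5 ok)
  t8 'x' -> {0,2,3,5}, take 2 (5->2 ok)
  t9 'x' -> {0,2,3,5}, take 3 (2->3 ok)
  t10 'y' -> {1,4}, take 4 (3->4 ok)
  t11 'x' -> {0,2,3,5}, take 0 (4->0 ok)
  t12 'x' -> {0,2,3,5}, take 3 (0->3 ok)
  t13 'y' -> {1,4}, take 1 (3->1 ok)
  t14 'x' -> {0,2,3,5}, take 2 (1->2 ok)
  t15 'x' -> {0,2,3,5}, take 0 (2->0 ok)
  t16 'y' -> {1,4}, take 1 (0->1 ok)
  t17 'x' -> {0,2,3,5}, take 5 (1->5 ok)
  t18 'x' -> {0,2,3,5}, take 2 (5->2 ok)
  t19 'y' -> {1,4}, take 1 (2->1 ok)
  t20 'x' -> {0,2,3,5}, take 5 (1->5 ok)
  t21 'x' -> {0,2,3,5}, take 2 (5->2 ok)
  t22 'x' -> {0,2,3,5}, take 0 (2->0 ok)
  t23 'y' -> {1,4}, take 1 (0->1 ok)

0,3,1,2,2,0,1,5,2,3,4,0,3,1,2,0,1,5,2,1,5,2,0,1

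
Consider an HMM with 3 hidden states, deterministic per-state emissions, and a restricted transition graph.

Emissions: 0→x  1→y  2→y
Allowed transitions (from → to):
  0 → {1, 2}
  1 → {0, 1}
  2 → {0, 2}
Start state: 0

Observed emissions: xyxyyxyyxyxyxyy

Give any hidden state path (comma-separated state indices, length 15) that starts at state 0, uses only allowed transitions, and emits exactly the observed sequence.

  pos 0: x in {0}, choose 0; start
  pos 1: y in {1,2}, choose 1; 0->1 ok
  pos 2: x in {0}, choose 0; 1->0 ok
  pos 3: y in {1,2}, choose 2; 0->2 ok
  pos 4: y in {1,2}, choose 2; 2->2 ok
  pos 5: x in {0}, choose 0; 2->0 ok
  pos 6: y in {1,2}, choose 2; 0->2 ok
  pos 7: y in {1,2}, choose 2; 2->2 ok
  pos 8: x in {0}, choose 0; 2->0 ok
  pos 9: y in {1,2}, choose 1; 0->1 ok
  pos 10: x in {0}, choose 0; 1->0 ok
  pos 11: y in {1,2}, choose 2; 0->2 ok
  pos 12: x in {0}, choose 0; 2->0 ok
  pos 13: y in {1,2}, choose 1; 0->1 ok
  pos 14: y in {1,2}, choose 1; 1->1 ok

0,1,0,2,2,0,2,2,0,1,0,2,0,1,1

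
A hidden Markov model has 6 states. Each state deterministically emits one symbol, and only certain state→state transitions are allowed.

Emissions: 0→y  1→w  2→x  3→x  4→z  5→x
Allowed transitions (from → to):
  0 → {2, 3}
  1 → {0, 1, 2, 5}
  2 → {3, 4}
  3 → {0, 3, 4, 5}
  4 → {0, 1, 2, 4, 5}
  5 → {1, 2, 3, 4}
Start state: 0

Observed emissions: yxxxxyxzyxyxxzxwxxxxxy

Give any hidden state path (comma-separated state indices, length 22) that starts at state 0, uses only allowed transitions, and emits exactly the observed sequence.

0,2,3,5,3,0,2,4,0,3,0,3,3,4,5,1,2,3,5,2,3,0

  pos 0: y in {0}, choose 0; start
  pos 1: x in {2,3,5}, choose 2; 0->2 ok
  pos 2: x in {2,3,5}, choose 3; 2->3 ok
  pos 3: x in {2,3,5}, choose 5; 3->5 ok
  pos 4: x in {2,3,5}, choose 3; 5->3 ok
  pos 5: y in {0}, choose 0; 3->0 ok
  pos 6: x in {2,3,5}, choose 2; 0->2 ok
  pos 7: z in {4}, choose 4; 2->4 ok
  pos 8: y in {0}, choose 0; 4->0 ok
  pos 9: x in {2,3,5}, choose 3; 0->3 ok
  pos 10: y in {0}, choose 0; 3->0 ok
  pos 11: x in {2,3,5}, choose 3; 0->3 ok
  pos 12: x in {2,3,5}, choose 3; 3->3 ok
  pos 13: z in {4}, choose 4; 3->4 ok
  pos 14: x in {2,3,5}, choose 5; 4->5 ok
  pos 15: w in {1}, choose 1; 5->1 ok
  pos 16: x in {2,3,5}, choose 2; 1->2 ok
  pos 17: x in {2,3,5}, choose 3; 2->3 ok
  pos 18: x in {2,3,5}, choose 5; 3->5 ok
  pos 19: x in {2,3,5}, choose 2; 5->2 ok
  pos 20: x in {2,3,5}, choose 3; 2->3 ok
  pos 21: y in {0}, choose 0; 3->0 ok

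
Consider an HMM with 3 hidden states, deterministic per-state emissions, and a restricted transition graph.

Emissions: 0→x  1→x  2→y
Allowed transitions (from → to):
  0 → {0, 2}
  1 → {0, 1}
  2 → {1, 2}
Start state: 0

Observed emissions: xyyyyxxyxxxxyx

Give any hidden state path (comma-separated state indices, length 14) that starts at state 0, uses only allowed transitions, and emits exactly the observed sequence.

0,2,2,2,2,1,0,2,1,1,1,0,2,1

  0: obs=x cand={0,1} pick 0 [start]
  1: obs=y cand={2} pick 2 [0->2 ok]
  2: obs=y cand={2} pick 2 [2->2 ok]
  3: obs=y cand={2} pick 2 [2->2 ok]
  4: obs=y cand={2} pick 2 [2->2 ok]
  5: obs=x cand={0,1} pick 1 [2->1 ok]
  6: obs=x cand={0,1} pick 0 [1->0 ok]
  7: obs=y cand={2} pick 2 [0->2 ok]
  8: obs=x cand={0,1} pick 1 [2->1 ok]
  9: obs=x cand={0,1} pick 1 [1->1 ok]
  10: obs=x cand={0,1} pick 1 [1->1 ok]
  11: obs=x cand={0,1} pick 0 [1->0 ok]
  12: obs=y cand={2} pick 2 [0->2 ok]
  13: obs=x cand={0,1} pick 1 [2->1 ok]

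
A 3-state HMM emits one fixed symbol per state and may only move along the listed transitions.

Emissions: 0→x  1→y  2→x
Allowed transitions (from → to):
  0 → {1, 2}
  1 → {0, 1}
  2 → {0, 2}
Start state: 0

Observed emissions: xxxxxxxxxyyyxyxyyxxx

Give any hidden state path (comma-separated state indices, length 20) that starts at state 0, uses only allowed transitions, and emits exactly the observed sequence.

0,2,0,2,2,0,2,2,0,1,1,1,0,1,0,1,1,0,2,0

  t0 'x' -> {0,2}, take 0 (start)
  t1 'x' -> {0,2}, take 2 (0->2 ok)
  t2 'x' -> {0,2}, take 0 (2->0 ok)
  t3 'x' -> {0,2}, take 2 (0->2 ok)
  t4 'x' -> {0,2}, take 2 (2->2 ok)
  t5 'x' -> {0,2}, take 0 (2->0 ok)
  t6 'x' -> {0,2}, take 2 (0->2 ok)
  t7 'x' -> {0,2}, take 2 (2->2 ok)
  t8 'x' -> {0,2}, take 0 (2->0 ok)
  t9 'y' -> {1}, take 1 (0->1 ok)
  t10 'y' -> {1}, take 1 (1->1 ok)
  t11 'y' -> {1}, take 1 (1->1 ok)
  t12 'x' -> {0,2}, take 0 (1->0 ok)
  t13 'y' -> {1}, take 1 (0->1 ok)
  t14 'x' -> {0,2}, take 0 (1->0 ok)
  t15 'y' -> {1}, take 1 (0->1 ok)
  t16 'y' -> {1}, take 1 (1->1 ok)
  t17 'x' -> {0,2}, take 0 (1->0 ok)
  t18 'x' -> {0,2}, take 2 (0->2 ok)
  t19 'x' -> {0,2}, take 0 (2->0 ok)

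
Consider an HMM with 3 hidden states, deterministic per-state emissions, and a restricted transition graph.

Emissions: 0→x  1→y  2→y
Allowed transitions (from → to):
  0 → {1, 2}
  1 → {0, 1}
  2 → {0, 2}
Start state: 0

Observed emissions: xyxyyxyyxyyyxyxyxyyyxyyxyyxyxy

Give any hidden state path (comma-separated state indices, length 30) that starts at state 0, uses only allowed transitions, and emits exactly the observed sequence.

0,2,0,1,1,0,1,1,0,1,1,1,0,2,0,1,0,2,2,2,0,1,1,0,2,2,0,2,0,1

  t0 'x' -> {0}, take 0 (start)
  t1 'y' -> {1,2}, take 2 (0->2 ok)
  t2 'x' -> {0}, take 0 (2->0 ok)
  t3 'y' -> {1,2}, take 1 (0->1 ok)
  t4 'y' -> {1,2}, take 1 (1->1 ok)
  t5 'x' -> {0}, take 0 (1->0 ok)
  t6 'y' -> {1,2}, take 1 (0->1 ok)
  t7 'y' -> {1,2}, take 1 (1->1 ok)
  t8 'x' -> {0}, take 0 (1->0 ok)
  t9 'y' -> {1,2}, take 1 (0->1 ok)
  t10 'y' -> {1,2}, take 1 (1->1 ok)
  t11 'y' -> {1,2}, take 1 (1->1 ok)
  t12 'x' -> {0}, take 0 (1->0 ok)
  t13 'y' -> {1,2}, take 2 (0->2 ok)
  t14 'x' -> {0}, take 0 (2->0 ok)
  t15 'y' -> {1,2}, take 1 (0->1 ok)
  t16 'x' -> {0}, take 0 (1->0 ok)
  t17 'y' -> {1,2}, take 2 (0->2 ok)
  t18 'y' -> {1,2}, take 2 (2->2 ok)
  t19 'y' -> {1,2}, take 2 (2->2 ok)
  t20 'x' -> {0}, take 0 (2->0 ok)
  t21 'y' -> {1,2}, take 1 (0->1 ok)
  t22 'y' -> {1,2}, take 1 (1->1 ok)
  t23 'x' -> {0}, take 0 (1->0 ok)
  t24 'y' -> {1,2}, take 2 (0->2 ok)
  t25 'y' -> {1,2}, take 2 (2->2 ok)
  t26 'x' -> {0}, take 0 (2->0 ok)
  t27 'y' -> {1,2}, take 2 (0->2 ok)
  t28 'x' -> {0}, take 0 (2->0 ok)
  t29 'y' -> {1,2}, take 1 (0->1 ok)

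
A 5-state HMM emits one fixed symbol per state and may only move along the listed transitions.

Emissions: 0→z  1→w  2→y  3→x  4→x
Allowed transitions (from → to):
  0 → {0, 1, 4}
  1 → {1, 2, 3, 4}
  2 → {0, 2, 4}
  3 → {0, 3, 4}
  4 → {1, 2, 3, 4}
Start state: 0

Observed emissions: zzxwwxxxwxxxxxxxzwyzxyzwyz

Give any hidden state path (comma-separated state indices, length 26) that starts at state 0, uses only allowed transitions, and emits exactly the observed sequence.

0,0,4,1,1,4,4,4,1,4,4,3,4,4,3,3,0,1,2,0,4,2,0,1,2,0

  0: obs=z cand={0} pick 0 [start]
  1: obs=z cand={0} pick 0 [0->0 ok]
  2: obs=x cand={3,4} pick 4 [0->4 ok]
  3: obs=w cand={1} pick 1 [4->1 ok]
  4: obs=w cand={1} pick 1 [1->1 ok]
  5: obs=x cand={3,4} pick 4 [1->4 ok]
  6: obs=x cand={3,4} pick 4 [4->4 ok]
  7: obs=x cand={3,4} pick 4 [4->4 ok]
  8: obs=w cand={1} pick 1 [4->1 ok]
  9: obs=x cand={3,4} pick 4 [1->4 ok]
  10: obs=x cand={3,4} pick 4 [4->4 ok]
  11: obs=x cand={3,4} pick 3 [4->3 ok]
  12: obs=x cand={3,4} pick 4 [3->4 ok]
  13: obs=x cand={3,4} pick 4 [4->4 ok]
  14: obs=x cand={3,4} pick 3 [4->3 ok]
  15: obs=x cand={3,4} pick 3 [3->3 ok]
  16: obs=z cand={0} pick 0 [3->0 ok]
  17: obs=w cand={1} pick 1 [0->1 ok]
  18: obs=y cand={2} pick 2 [1->2 ok]
  19: obs=z cand={0} pick 0 [2->0 ok]
  20: obs=x cand={3,4} pick 4 [0->4 ok]
  21: obs=y cand={2} pick 2 [4->2 ok]
  22: obs=z cand={0} pick 0 [2->0 ok]
  23: obs=w cand={1} pick 1 [0->1 ok]
  24: obs=y cand={2} pick 2 [1->2 ok]
  25: obs=z cand={0} pick 0 [2->0 ok]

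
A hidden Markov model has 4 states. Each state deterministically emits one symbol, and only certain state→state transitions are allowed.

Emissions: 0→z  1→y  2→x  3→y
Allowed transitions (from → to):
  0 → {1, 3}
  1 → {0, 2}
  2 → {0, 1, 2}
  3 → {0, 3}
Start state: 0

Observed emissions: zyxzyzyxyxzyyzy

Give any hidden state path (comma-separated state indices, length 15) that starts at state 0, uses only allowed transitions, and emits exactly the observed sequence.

  pos 0: z in {0}, choose 0; start
  pos 1: y in {1,3}, choose 1; 0->1 ok
  pos 2: x in {2}, choose 2; 1->2 ok
  pos 3: z in {0}, choose 0; 2->0 ok
  pos 4: y in {1,3}, choose 3; 0->3 ok
  pos 5: z in {0}, choose 0; 3->0 ok
  pos 6: y in {1,3}, choose 1; 0->1 ok
  pos 7: x in {2}, choose 2; 1->2 ok
  pos 8: y in {1,3}, choose 1; 2->1 ok
  pos 9: x in {2}, choose 2; 1->2 ok
  pos 10: z in {0}, choose 0; 2->0 ok
  pos 11: y in {1,3}, choose 3; 0->3 ok
  pos 12: y in {1,3}, choose 3; 3->3 ok
  pos 13: z in {0}, choose 0; 3->0 ok
  pos 14: y in {1,3}, choose 3; 0->3 ok

0,1,2,0,3,0,1,2,1,2,0,3,3,0,3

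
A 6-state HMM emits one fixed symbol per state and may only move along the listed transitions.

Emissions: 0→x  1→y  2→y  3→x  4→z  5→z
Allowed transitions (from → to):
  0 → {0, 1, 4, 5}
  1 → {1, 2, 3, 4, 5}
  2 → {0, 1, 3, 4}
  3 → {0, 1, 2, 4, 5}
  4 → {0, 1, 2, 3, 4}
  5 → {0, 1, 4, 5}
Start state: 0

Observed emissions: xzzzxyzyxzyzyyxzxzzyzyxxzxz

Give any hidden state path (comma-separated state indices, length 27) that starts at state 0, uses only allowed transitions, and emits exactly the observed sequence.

0,5,4,4,3,1,4,2,0,5,1,5,1,2,0,4,3,5,4,2,4,2,0,0,5,0,5

  pos 0: x in {0,3}, choose 0; start
  pos 1: z in {4,5}, choose 5; 0->5 ok
  pos 2: z in {4,5}, choose 4; 5->4 ok
  pos 3: z in {4,5}, choose 4; 4->4 ok
  pos 4: x in {0,3}, choose 3; 4->3 ok
  pos 5: y in {1,2}, choose 1; 3->1 ok
  pos 6: z in {4,5}, choose 4; 1->4 ok
  pos 7: y in {1,2}, choose 2; 4->2 ok
  pos 8: x in {0,3}, choose 0; 2->0 ok
  pos 9: z in {4,5}, choose 5; 0->5 ok
  pos 10: y in {1,2}, choose 1; 5->1 ok
  pos 11: z in {4,5}, choose 5; 1->5 ok
  pos 12: y in {1,2}, choose 1; 5->1 ok
  pos 13: y in {1,2}, choose 2; 1->2 ok
  pos 14: x in {0,3}, choose 0; 2->0 ok
  pos 15: z in {4,5}, choose 4; 0->4 ok
  pos 16: x in {0,3}, choose 3; 4->3 ok
  pos 17: z in {4,5}, choose 5; 3->5 ok
  pos 18: z in {4,5}, choose 4; 5->4 ok
  pos 19: y in {1,2}, choose 2; 4->2 ok
  pos 20: z in {4,5}, choose 4; 2->4 ok
  pos 21: y in {1,2}, choose 2; 4->2 ok
  pos 22: x in {0,3}, choose 0; 2->0 ok
  pos 23: x in {0,3}, choose 0; 0->0 ok
  pos 24: z in {4,5}, choose 5; 0->5 ok
  pos 25: x in {0,3}, choose 0; 5->0 ok
  pos 26: z in {4,5}, choose 5; 0->5 ok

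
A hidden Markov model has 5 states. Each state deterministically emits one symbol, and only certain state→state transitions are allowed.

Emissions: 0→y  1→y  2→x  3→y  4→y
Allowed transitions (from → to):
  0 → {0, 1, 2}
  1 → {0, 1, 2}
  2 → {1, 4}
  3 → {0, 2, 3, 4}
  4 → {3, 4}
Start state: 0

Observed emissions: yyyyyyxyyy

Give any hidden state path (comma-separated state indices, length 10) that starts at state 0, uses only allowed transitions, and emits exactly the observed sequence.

0,1,1,1,1,1,2,4,3,0

  [0] y  {0,1,3,4}  => 0  start
  [1] y  {0,1,3,4}  => 1  0->1 ok
  [2] y  {0,1,3,4}  => 1  1->1 ok
  [3] y  {0,1,3,4}  => 1  1->1 ok
  [4] y  {0,1,3,4}  => 1  1->1 ok
  [5] y  {0,1,3,4}  => 1  1->1 ok
  [6] x  {2}  => 2  1->2 ok
  [7] y  {0,1,3,4}  => 4  2->4 ok
  [8] y  {0,1,3,4}  => 3  4->3 ok
  [9] y  {0,1,3,4}  => 0  3->0 ok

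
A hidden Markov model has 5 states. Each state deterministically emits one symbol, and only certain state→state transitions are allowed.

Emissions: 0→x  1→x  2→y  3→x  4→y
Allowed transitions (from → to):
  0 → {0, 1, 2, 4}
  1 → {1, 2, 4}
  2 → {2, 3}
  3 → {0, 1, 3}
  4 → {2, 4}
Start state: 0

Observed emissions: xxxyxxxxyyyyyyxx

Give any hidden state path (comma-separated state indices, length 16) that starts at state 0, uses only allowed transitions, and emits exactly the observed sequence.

  t0 'x' -> {0,1,3}, take 0 (start)
  t1 'x' -> {0,1,3}, take 1 (0->1 ok)
  t2 'x' -> {0,1,3}, take 1 (1->1 ok)
  t3 'y' -> {2,4}, take 2 (1->2 ok)
  t4 'x' -> {0,1,3}, take 3 (2->3 ok)
  t5 'x' -> {0,1,3}, take 3 (3->3 ok)
  t6 'x' -> {0,1,3}, take 3 (3->3 ok)
  t7 'x' -> {0,1,3}, take 1 (3->1 ok)
  t8 'y' -> {2,4}, take 4 (1->4 ok)
  t9 'y' -> {2,4}, take 2 (4->2 ok)
  t10 'y' -> {2,4}, take 2 (2->2 ok)
  t11 'y' -> {2,4}, take 2 (2->2 ok)
  t12 'y' -> {2,4}, take 2 (2->2 ok)
  t13 'y' -> {2,4}, take 2 (2->2 ok)
  t14 'x' -> {0,1,3}, take 3 (2->3 ok)
  t15 'x' -> {0,1,3}, take 3 (3->3 ok)

0,1,1,2,3,3,3,1,4,2,2,2,2,2,3,3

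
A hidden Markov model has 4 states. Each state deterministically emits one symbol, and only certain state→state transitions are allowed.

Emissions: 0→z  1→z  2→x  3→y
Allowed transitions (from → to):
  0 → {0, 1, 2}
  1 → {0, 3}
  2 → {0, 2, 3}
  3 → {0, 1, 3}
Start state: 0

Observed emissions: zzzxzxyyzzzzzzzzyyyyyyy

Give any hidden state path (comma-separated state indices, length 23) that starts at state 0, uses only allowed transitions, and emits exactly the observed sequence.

0,1,0,2,0,2,3,3,0,1,0,1,0,0,0,1,3,3,3,3,3,3,3

  [0] z  {0,1}  => 0  start
  [1] z  {0,1}  => 1  0->1 ok
  [2] z  {0,1}  => 0  1->0 ok
  [3] x  {2}  => 2  0->2 ok
  [4] z  {0,1}  => 0  2->0 ok
  [5] x  {2}  => 2  0->2 ok
  [6] y  {3}  => 3  2->3 ok
  [7] y  {3}  => 3  3->3 ok
  [8] z  {0,1}  => 0  3->0 ok
  [9] z  {0,1}  => 1  0->1 ok
  [10] z  {0,1}  => 0  1->0 ok
  [11] z  {0,1}  => 1  0->1 ok
  [12] z  {0,1}  => 0  1->0 ok
  [13] z  {0,1}  => 0  0->0 ok
  [14] z  {0,1}  => 0  0->0 ok
  [15] z  {0,1}  => 1  0->1 ok
  [16] y  {3}  => 3  1->3 ok
  [17] y  {3}  => 3  3->3 ok
  [18] y  {3}  => 3  3->3 ok
  [19] y  {3}  => 3  3->3 ok
  [20] y  {3}  => 3  3->3 ok
  [21] y  {3}  => 3  3->3 ok
  [22] y  {3}  => 3  3->3 ok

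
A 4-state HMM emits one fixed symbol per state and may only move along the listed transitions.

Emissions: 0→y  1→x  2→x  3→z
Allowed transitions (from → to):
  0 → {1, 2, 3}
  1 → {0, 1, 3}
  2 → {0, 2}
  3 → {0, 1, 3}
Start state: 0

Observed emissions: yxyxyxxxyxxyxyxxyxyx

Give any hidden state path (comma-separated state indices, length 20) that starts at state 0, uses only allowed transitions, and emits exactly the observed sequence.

0,1,0,2,0,2,2,2,0,2,2,0,2,0,2,2,0,2,0,1

  t0 'y' -> {0}, take 0 (start)
  t1 'x' -> {1,2}, take 1 (0->1 ok)
  t2 'y' -> {0}, take 0 (1->0 ok)
  t3 'x' -> {1,2}, take 2 (0->2 ok)
  t4 'y' -> {0}, take 0 (2->0 ok)
  t5 'x' -> {1,2}, take 2 (0->2 ok)
  t6 'x' -> {1,2}, take 2 (2->2 ok)
  t7 'x' -> {1,2}, take 2 (2->2 ok)
  t8 'y' -> {0}, take 0 (2->0 ok)
  t9 'x' -> {1,2}, take 2 (0->2 ok)
  t10 'x' -> {1,2}, take 2 (2->2 ok)
  t11 'y' -> {0}, take 0 (2->0 ok)
  t12 'x' -> {1,2}, take 2 (0->2 ok)
  t13 'y' -> {0}, take 0 (2->0 ok)
  t14 'x' -> {1,2}, take 2 (0->2 ok)
  t15 'x' -> {1,2}, take 2 (2->2 ok)
  t16 'y' -> {0}, take 0 (2->0 ok)
  t17 'x' -> {1,2}, take 2 (0->2 ok)
  t18 'y' -> {0}, take 0 (2->0 ok)
  t19 'x' -> {1,2}, take 1 (0->1 ok)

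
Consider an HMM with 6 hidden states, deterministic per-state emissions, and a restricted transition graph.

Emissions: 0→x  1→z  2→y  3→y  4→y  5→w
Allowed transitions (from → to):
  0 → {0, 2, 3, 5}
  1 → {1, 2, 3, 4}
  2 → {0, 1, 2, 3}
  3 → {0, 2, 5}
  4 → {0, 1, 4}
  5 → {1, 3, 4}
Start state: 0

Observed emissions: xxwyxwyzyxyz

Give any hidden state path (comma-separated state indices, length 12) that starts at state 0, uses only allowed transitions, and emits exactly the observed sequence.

  [0] x  {0}  => 0  start
  [1] x  {0}  => 0  0->0 ok
  [2] w  {5}  => 5  0->5 ok
  [3] y  {2,3,4}  => 3  5->3 ok
  [4] x  {0}  => 0  3->0 ok
  [5] w  {5}  => 5  0->5 ok
  [6] y  {2,3,4}  => 4  5->4 ok
  [7] z  {1}  => 1  4->1 ok
  [8] y  {2,3,4}  => 2  1->2 ok
  [9] x  {0}  => 0  2->0 ok
  [10] y  {2,3,4}  => 2  0->2 ok
  [11] z  {1}  => 1  2->1 ok

0,0,5,3,0,5,4,1,2,0,2,1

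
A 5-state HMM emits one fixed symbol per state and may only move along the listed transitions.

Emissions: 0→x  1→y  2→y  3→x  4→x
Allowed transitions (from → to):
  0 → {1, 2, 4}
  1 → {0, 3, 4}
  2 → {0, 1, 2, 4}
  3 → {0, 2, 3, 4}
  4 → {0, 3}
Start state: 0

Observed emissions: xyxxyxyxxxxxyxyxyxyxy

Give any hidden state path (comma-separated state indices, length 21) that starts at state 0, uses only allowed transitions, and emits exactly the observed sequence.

  pos 0: x in {0,3,4}, choose 0; start
  pos 1: y in {1,2}, choose 1; 0->1 ok
  pos 2: x in {0,3,4}, choose 4; 1->4 ok
  pos 3: x in {0,3,4}, choose 0; 4->0 ok
  pos 4: y in {1,2}, choose 1; 0->1 ok
  pos 5: x in {0,3,4}, choose 0; 1->0 ok
  pos 6: y in {1,2}, choose 2; 0->2 ok
  pos 7: x in {0,3,4}, choose 4; 2->4 ok
  pos 8: x in {0,3,4}, choose 0; 4->0 ok
  pos 9: x in {0,3,4}, choose 4; 0->4 ok
  pos 10: x in {0,3,4}, choose 3; 4->3 ok
  pos 11: x in {0,3,4}, choose 0; 3->0 ok
  pos 12: y in {1,2}, choose 2; 0->2 ok
  pos 13: x in {0,3,4}, choose 0; 2->0 ok
  pos 14: y in {1,2}, choose 1; 0->1 ok
  pos 15: x in {0,3,4}, choose 3; 1->3 ok
  pos 16: y in {1,2}, choose 2; 3->2 ok
  pos 17: x in {0,3,4}, choose 0; 2->0 ok
  pos 18: y in {1,2}, choose 1; 0->1 ok
  pos 19: x in {0,3,4}, choose 0; 1->0 ok
  pos 20: y in {1,2}, choose 1; 0->1 ok

0,1,4,0,1,0,2,4,0,4,3,0,2,0,1,3,2,0,1,0,1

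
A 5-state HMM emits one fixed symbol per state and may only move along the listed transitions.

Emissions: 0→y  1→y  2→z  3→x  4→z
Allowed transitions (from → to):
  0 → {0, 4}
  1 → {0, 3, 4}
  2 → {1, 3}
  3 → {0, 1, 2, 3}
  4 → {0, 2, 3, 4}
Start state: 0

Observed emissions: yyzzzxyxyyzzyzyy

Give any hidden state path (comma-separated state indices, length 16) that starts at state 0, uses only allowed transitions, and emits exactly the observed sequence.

0,0,4,4,4,3,1,3,0,0,4,4,0,4,0,0

  0: obs=y cand={0,1} pick 0 [start]
  1: obs=y cand={0,1} pick 0 [0->0 ok]
  2: obs=z cand={2,4} pick 4 [0->4 ok]
  3: obs=z cand={2,4} pick 4 [4->4 ok]
  4: obs=z cand={2,4} pick 4 [4->4 ok]
  5: obs=x cand={3} pick 3 [4->3 ok]
  6: obs=y cand={0,1} pick 1 [3->1 ok]
  7: obs=x cand={3} pick 3 [1->3 ok]
  8: obs=y cand={0,1} pick 0 [3->0 ok]
  9: obs=y cand={0,1} pick 0 [0->0 ok]
  10: obs=z cand={2,4} pick 4 [0->4 ok]
  11: obs=z cand={2,4} pick 4 [4->4 ok]
  12: obs=y cand={0,1} pick 0 [4->0 ok]
  13: obs=z cand={2,4} pick 4 [0->4 ok]
  14: obs=y cand={0,1} pick 0 [4->0 ok]
  15: obs=y cand={0,1} pick 0 [0->0 ok]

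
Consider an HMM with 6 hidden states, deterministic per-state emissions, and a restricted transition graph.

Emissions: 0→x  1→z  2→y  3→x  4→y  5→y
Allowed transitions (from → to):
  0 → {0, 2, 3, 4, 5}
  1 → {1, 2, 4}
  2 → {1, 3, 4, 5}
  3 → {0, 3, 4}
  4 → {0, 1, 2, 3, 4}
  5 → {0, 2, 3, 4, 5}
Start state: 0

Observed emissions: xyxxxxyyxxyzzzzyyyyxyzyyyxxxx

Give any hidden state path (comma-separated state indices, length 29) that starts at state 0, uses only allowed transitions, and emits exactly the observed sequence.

  pos 0: x in {0,3}, choose 0; start
  pos 1: y in {2,4,5}, choose 5; 0->5 ok
  pos 2: x in {0,3}, choose 3; 5->3 ok
  pos 3: x in {0,3}, choose 0; 3->0 ok
  pos 4: x in {0,3}, choose 3; 0->3 ok
  pos 5: x in {0,3}, choose 0; 3->0 ok
  pos 6: y in {2,4,5}, choose 5; 0->5 ok
  pos 7: y in {2,4,5}, choose 5; 5->5 ok
  pos 8: x in {0,3}, choose 3; 5->3 ok
  pos 9: x in {0,3}, choose 0; 3->0 ok
  pos 10: y in {2,4,5}, choose 4; 0->4 ok
  pos 11: z in {1}, choose 1; 4->1 ok
  pos 12: z in {1}, choose 1; 1->1 ok
  pos 13: z in {1}, choose 1; 1->1 ok
  pos 14: z in {1}, choose 1; 1->1 ok
  pos 15: y in {2,4,5}, choose 2; 1->2 ok
  pos 16: y in {2,4,5}, choose 4; 2->4 ok
  pos 17: y in {2,4,5}, choose 2; 4->2 ok
  pos 18: y in {2,4,5}, choose 4; 2->4 ok
  pos 19: x in {0,3}, choose 0; 4->0 ok
  pos 20: y in {2,4,5}, choose 4; 0->4 ok
  pos 21: z in {1}, choose 1; 4->1 ok
  pos 22: y in {2,4,5}, choose 4; 1->4 ok
  pos 23: y in {2,4,5}, choose 2; 4->2 ok
  pos 24: y in {2,4,5}, choose 4; 2->4 ok
  pos 25: x in {0,3}, choose 3; 4->3 ok
  pos 26: x in {0,3}, choose 3; 3->3 ok
  pos 27: x in {0,3}, choose 0; 3->0 ok
  pos 28: x in {0,3}, choose 0; 0->0 ok

0,5,3,0,3,0,5,5,3,0,4,1,1,1,1,2,4,2,4,0,4,1,4,2,4,3,3,0,0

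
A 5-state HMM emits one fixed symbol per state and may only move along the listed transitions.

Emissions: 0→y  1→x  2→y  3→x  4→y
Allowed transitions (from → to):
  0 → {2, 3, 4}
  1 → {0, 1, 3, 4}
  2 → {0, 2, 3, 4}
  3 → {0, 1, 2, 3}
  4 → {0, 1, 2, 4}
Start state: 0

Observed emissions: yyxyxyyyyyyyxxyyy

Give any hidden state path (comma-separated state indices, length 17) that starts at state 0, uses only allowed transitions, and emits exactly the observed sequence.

0,2,3,0,3,0,4,0,2,0,4,4,1,3,2,4,0

  [0] y  {0,2,4}  => 0  start
  [1] y  {0,2,4}  => 2  0->2 ok
  [2] x  {1,3}  => 3  2->3 ok
  [3] y  {0,2,4}  => 0  3->0 ok
  [4] x  {1,3}  => 3  0->3 ok
  [5] y  {0,2,4}  => 0  3->0 ok
  [6] y  {0,2,4}  => 4  0->4 ok
  [7] y  {0,2,4}  => 0  4->0 ok
  [8] y  {0,2,4}  => 2  0->2 ok
  [9] y  {0,2,4}  => 0  2->0 ok
  [10] y  {0,2,4}  => 4  0->4 ok
  [11] y  {0,2,4}  => 4  4->4 ok
  [12] x  {1,3}  => 1  4->1 ok
  [13] x  {1,3}  => 3  1->3 ok
  [14] y  {0,2,4}  => 2  3->2 ok
  [15] y  {0,2,4}  => 4  2->4 ok
  [16] y  {0,2,4}  => 0  4->0 ok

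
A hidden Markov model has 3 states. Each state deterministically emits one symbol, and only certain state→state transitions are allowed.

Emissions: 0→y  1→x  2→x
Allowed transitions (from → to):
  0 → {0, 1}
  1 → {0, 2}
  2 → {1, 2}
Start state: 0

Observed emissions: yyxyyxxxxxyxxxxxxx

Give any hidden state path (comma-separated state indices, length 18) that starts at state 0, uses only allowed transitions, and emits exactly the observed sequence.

  pos 0: y in {0}, choose 0; start
  pos 1: y in {0}, choose 0; 0->0 ok
  pos 2: x in {1,2}, choose 1; 0->1 ok
  pos 3: y in {0}, choose 0; 1->0 ok
  pos 4: y in {0}, choose 0; 0->0 ok
  pos 5: x in {1,2}, choose 1; 0->1 ok
  pos 6: x in {1,2}, choose 2; 1->2 ok
  pos 7: x in {1,2}, choose 2; 2->2 ok
  pos 8: x in {1,2}, choose 2; 2->2 ok
  pos 9: x in {1,2}, choose 1; 2->1 ok
  pos 10: y in {0}, choose 0; 1->0 ok
  pos 11: x in {1,2}, choose 1; 0->1 ok
  pos 12: x in {1,2}, choose 2; 1->2 ok
  pos 13: x in {1,2}, choose 2; 2->2 ok
  pos 14: x in {1,2}, choose 2; 2->2 ok
  pos 15: x in {1,2}, choose 2; 2->2 ok
  pos 16: x in {1,2}, choose 2; 2->2 ok
  pos 17: x in {1,2}, choose 1; 2->1 ok

0,0,1,0,0,1,2,2,2,1,0,1,2,2,2,2,2,1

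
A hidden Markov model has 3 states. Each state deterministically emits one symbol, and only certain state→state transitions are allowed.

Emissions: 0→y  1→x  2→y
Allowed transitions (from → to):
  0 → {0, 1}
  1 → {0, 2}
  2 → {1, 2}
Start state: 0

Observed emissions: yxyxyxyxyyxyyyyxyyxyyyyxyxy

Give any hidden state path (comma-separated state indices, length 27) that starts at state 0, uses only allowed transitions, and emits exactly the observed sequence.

  [0] y  {0,2}  => 0  start
  [1] x  {1}  => 1  0->1 ok
  [2] y  {0,2}  => 0  1->0 ok
  [3] x  {1}  => 1  0->1 ok
  [4] y  {0,2}  => 0  1->0 ok
  [5] x  {1}  => 1  0->1 ok
  [6] y  {0,2}  => 2  1->2 ok
  [7] x  {1}  => 1  2->1 ok
  [8] y  {0,2}  => 2  1->2 ok
  [9] y  {0,2}  => 2  2->2 ok
  [10] x  {1}  => 1  2->1 ok
  [11] y  {0,2}  => 0  1->0 ok
  [12] y  {0,2}  => 0  0->0 ok
  [13] y  {0,2}  => 0  0->0 ok
  [14] y  {0,2}  => 0  0->0 ok
  [15] x  {1}  => 1  0->1 ok
  [16] y  {0,2}  => 2  1->2 ok
  [17] y  {0,2}  => 2  2->2 ok
  [18] x  {1}  => 1  2->1 ok
  [19] y  {0,2}  => 2  1->2 ok
  [20] y  {0,2}  => 2  2->2 ok
  [21] y  {0,2}  => 2  2->2 ok
  [22] y  {0,2}  => 2  2->2 ok
  [23] x  {1}  => 1  2->1 ok
  [24] y  {0,2}  => 2  1->2 ok
  [25] x  {1}  => 1  2->1 ok
  [26] y  {0,2}  => 0  1->0 ok

0,1,0,1,0,1,2,1,2,2,1,0,0,0,0,1,2,2,1,2,2,2,2,1,2,1,0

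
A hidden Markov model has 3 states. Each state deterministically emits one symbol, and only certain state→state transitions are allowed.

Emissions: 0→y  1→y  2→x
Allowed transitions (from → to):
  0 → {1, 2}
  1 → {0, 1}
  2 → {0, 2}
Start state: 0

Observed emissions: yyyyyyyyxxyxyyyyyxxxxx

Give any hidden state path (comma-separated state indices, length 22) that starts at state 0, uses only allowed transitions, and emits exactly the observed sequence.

  [0] y  {0,1}  => 0  start
  [1] y  {0,1}  => 1  0->1 ok
  [2] y  {0,1}  => 1  1->1 ok
  [3] y  {0,1}  => 1  1->1 ok
  [4] y  {0,1}  => 0  1->0 ok
  [5] y  {0,1}  => 1  0->1 ok
  [6] y  {0,1}  => 1  1->1 ok
  [7] y  {0,1}  => 0  1->0 ok
  [8] x  {2}  => 2  0->2 ok
  [9] x  {2}  => 2  2->2 ok
  [10] y  {0,1}  => 0  2->0 ok
  [11] x  {2}  => 2  0->2 ok
  [12] y  {0,1}  => 0  2->0 ok
  [13] y  {0,1}  => 1  0->1 ok
  [14] y  {0,1}  => 0  1->0 ok
  [15] y  {0,1}  => 1  0->1 ok
  [16] y  {0,1}  => 0  1->0 ok
  [17] x  {2}  => 2  0->2 ok
  [18] x  {2}  => 2  2->2 ok
  [19] x  {2}  => 2  2->2 ok
  [20] x  {2}  => 2  2->2 ok
  [21] x  {2}  => 2  2->2 ok

0,1,1,1,0,1,1,0,2,2,0,2,0,1,0,1,0,2,2,2,2,2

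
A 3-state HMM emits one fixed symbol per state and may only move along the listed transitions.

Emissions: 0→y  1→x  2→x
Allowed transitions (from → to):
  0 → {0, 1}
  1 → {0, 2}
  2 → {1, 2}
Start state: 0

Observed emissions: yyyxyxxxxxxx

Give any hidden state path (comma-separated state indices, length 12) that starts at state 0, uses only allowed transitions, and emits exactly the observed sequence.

  0: obs=y cand={0} pick 0 [start]
  1: obs=y cand={0} pick 0 [0->0 ok]
  2: obs=y cand={0} pick 0 [0->0 ok]
  3: obs=x cand={1,2} pick 1 [0->1 ok]
  4: obs=y cand={0} pick 0 [1->0 ok]
  5: obs=x cand={1,2} pick 1 [0->1 ok]
  6: obs=x cand={1,2} pick 2 [1->2 ok]
  7: obs=x cand={1,2} pick 2 [2->2 ok]
  8: obs=x cand={1,2} pick 2 [2->2 ok]
  9: obs=x cand={1,2} pick 2 [2->2 ok]
  10: obs=x cand={1,2} pick 1 [2->1 ok]
  11: obs=x cand={1,2} pick 2 [1->2 ok]

0,0,0,1,0,1,2,2,2,2,1,2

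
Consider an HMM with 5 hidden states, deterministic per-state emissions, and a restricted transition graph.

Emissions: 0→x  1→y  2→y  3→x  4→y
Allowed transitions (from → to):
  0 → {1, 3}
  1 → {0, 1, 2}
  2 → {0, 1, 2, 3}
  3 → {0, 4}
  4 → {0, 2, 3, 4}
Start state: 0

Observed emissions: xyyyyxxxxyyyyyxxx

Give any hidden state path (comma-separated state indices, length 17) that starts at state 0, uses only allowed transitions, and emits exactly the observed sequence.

0,1,2,1,1,0,3,0,3,4,4,2,1,1,0,3,0

  pos 0: x in {0,3}, choose 0; start
  pos 1: y in {1,2,4}, choose 1; 0->1 ok
  pos 2: y in {1,2,4}, choose 2; 1->2 ok
  pos 3: y in {1,2,4}, choose 1; 2->1 ok
  pos 4: y in {1,2,4}, choose 1; 1->1 ok
  pos 5: x in {0,3}, choose 0; 1->0 ok
  pos 6: x in {0,3}, choose 3; 0->3 ok
  pos 7: x in {0,3}, choose 0; 3->0 ok
  pos 8: x in {0,3}, choose 3; 0->3 ok
  pos 9: y in {1,2,4}, choose 4; 3->4 ok
  pos 10: y in {1,2,4}, choose 4; 4->4 ok
  pos 11: y in {1,2,4}, choose 2; 4->2 ok
  pos 12: y in {1,2,4}, choose 1; 2->1 ok
  pos 13: y in {1,2,4}, choose 1; 1->1 ok
  pos 14: x in {0,3}, choose 0; 1->0 ok
  pos 15: x in {0,3}, choose 3; 0->3 ok
  pos 16: x in {0,3}, choose 0; 3->0 ok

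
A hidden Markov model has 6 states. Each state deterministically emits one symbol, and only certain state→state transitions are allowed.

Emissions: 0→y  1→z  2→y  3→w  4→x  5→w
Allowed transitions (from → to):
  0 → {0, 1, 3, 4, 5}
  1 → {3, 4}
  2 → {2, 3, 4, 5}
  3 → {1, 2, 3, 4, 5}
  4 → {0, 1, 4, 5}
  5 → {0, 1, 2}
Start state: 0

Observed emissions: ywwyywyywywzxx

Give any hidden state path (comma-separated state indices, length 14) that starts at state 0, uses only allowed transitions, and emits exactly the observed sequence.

  0: obs=y cand={0,2} pick 0 [start]
  1: obs=w cand={3,5} pick 3 [0->3 ok]
  2: obs=w cand={3,5} pick 5 [3->5 ok]
  3: obs=y cand={0,2} pick 0 [5->0 ok]
  4: obs=y cand={0,2} pick 0 [0->0 ok]
  5: obs=w cand={3,5} pick 5 [0->5 ok]
  6: obs=y cand={0,2} pick 2 [5->2 ok]
  7: obs=y cand={0,2} pick 2 [2->2 ok]
  8: obs=w cand={3,5} pick 5 [2->5 ok]
  9: obs=y cand={0,2} pick 2 [5->2 ok]
  10: obs=w cand={3,5} pick 5 [2->5 ok]
  11: obs=z cand={1} pick 1 [5->1 ok]
  12: obs=x cand={4} pick 4 [1->4 ok]
  13: obs=x cand={4} pick 4 [4->4 ok]

0,3,5,0,0,5,2,2,5,2,5,1,4,4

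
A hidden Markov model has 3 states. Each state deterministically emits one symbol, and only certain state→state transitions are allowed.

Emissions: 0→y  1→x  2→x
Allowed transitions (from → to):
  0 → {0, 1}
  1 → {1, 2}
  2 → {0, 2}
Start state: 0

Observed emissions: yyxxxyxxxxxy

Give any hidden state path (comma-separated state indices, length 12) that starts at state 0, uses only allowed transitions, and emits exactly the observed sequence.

0,0,1,2,2,0,1,1,1,2,2,0

  [0] y  {0}  => 0  start
  [1] y  {0}  => 0  0->0 ok
  [2] x  {1,2}  => 1  0->1 ok
  [3] x  {1,2}  => 2  1->2 ok
  [4] x  {1,2}  => 2  2->2 ok
  [5] y  {0}  => 0  2->0 ok
  [6] x  {1,2}  => 1  0->1 ok
  [7] x  {1,2}  => 1  1->1 ok
  [8] x  {1,2}  => 1  1->1 ok
  [9] x  {1,2}  => 2  1->2 ok
  [10] x  {1,2}  => 2  2->2 ok
  [11] y  {0}  => 0  2->0 ok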